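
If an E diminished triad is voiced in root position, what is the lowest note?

The root of E diminished (E–G–Bb) is E; that is the bass in root position.

E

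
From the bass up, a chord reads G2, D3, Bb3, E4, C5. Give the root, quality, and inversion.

Reducing to letter names: G, D, Bb, E, C. These stack in thirds as C–E–G–Bb–D — a C dominant ninth chord.
G is the fifth of C dominant ninth; fifth in the bass means second inversion.

C dominant ninth, second inversion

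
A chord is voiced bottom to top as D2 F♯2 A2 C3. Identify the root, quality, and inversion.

The distinct note names are D, F#, A, C. Stacked in thirds they read D–F#–A–C, which is a dominant seventh chord on D.
With the root (D) in the bass, the chord is in root position (figured bass 7).

D dominant seventh, root position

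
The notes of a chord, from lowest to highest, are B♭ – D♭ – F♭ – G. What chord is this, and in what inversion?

G diminished seventh, first inversion

Reducing to letter names: Bb, Db, Fb, G. These stack in thirds as G–Bb–Db–Fb — a G diminished seventh chord.
The lowest note is Bb, the third of the chord, so this is first inversion (figured bass 6/5).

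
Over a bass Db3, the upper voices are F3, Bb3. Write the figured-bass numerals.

6

The notes Db, F, Bb stack in thirds as Bb–Db–F — a Bb minor triad. The bass Db is the third, so this is first inversion: figured 6.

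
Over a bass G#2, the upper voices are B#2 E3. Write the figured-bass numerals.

6

The notes G#, B#, E stack in thirds as E–G#–B# — an E augmented triad. The bass G# is the third, so this is first inversion: figured 6.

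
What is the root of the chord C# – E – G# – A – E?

A

Reordering C#, E, G#, A into stacked thirds gives A–C#–E–G#; the bottom of that stack, A, is the root.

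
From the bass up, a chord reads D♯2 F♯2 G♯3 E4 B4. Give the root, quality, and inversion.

Reducing to letter names: D#, F#, G#, E, B. These stack in thirds as E–G#–B–D#–F# — an E major ninth chord.
With the seventh (D#) in the bass, the chord is in third inversion.

E major ninth, third inversion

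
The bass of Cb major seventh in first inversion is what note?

Eb

The third of Cb major seventh (Cb–Eb–Gb–Bb) is Eb; that is the bass in first inversion.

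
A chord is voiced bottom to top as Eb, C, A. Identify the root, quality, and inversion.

The distinct note names are Eb, C, A. Stacked in thirds they read A–C–Eb, which is a diminished triad on A.
The lowest note is Eb, the fifth of the chord, so this is second inversion (figured bass 6/4).

A diminished, second inversion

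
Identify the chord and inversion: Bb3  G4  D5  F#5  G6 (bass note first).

G minor-major seventh, first inversion

Reducing to letter names: Bb, G, D, F#. These stack in thirds as G–Bb–D–F# — a G minor-major seventh chord.
The lowest note is Bb, the third of the chord, so this is first inversion (figured bass 6/5).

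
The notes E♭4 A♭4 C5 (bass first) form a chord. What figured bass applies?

The notes Eb, Ab, C stack in thirds as Ab–C–Eb — an Ab major triad. The bass Eb is the fifth, so this is second inversion: figured 6/4.

6/4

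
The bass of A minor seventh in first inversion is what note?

The third of A minor seventh (A–C–E–G) is C; that is the bass in first inversion.

C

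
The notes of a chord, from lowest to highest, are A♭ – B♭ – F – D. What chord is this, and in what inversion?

Bb dominant seventh, third inversion

Reducing to letter names: Ab, Bb, F, D. These stack in thirds as Bb–D–F–Ab — a Bb dominant seventh chord.
With the seventh (Ab) in the bass, the chord is in third inversion (figured bass 4/2).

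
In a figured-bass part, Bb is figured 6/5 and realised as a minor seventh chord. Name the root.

The figures 6/5 mean the third of the chord is in the bass. If Bb is the third of a minor seventh chord, the root is G (chord tones G–Bb–D–F).

G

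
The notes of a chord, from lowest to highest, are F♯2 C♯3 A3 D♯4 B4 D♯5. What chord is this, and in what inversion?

B dominant ninth, second inversion

The distinct note names are F#, C#, A, D#, B. Stacked in thirds they read B–D#–F#–A–C#, which is a dominant ninth chord on B.
The lowest note is F#, the fifth of the chord, so this is second inversion.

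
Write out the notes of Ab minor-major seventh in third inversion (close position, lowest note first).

The chord tones are Ab–Cb–Eb–G. With the seventh (G) lowest for third inversion: G, Ab, Cb, Eb.

G, Ab, Cb, Eb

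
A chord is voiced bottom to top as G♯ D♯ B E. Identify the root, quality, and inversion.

E major seventh, first inversion

Reducing to letter names: G#, D#, B, E. These stack in thirds as E–G#–B–D# — an E major seventh chord.
G# is the third of E major seventh; third in the bass means first inversion (figured bass 6/5).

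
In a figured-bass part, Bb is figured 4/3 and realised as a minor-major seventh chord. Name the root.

The figures 4/3 mean the fifth of the chord is in the bass. If Bb is the fifth of a minor-major seventh chord, the root is Eb (chord tones Eb–Gb–Bb–D).

Eb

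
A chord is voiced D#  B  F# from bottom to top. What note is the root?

Reordering D#, B, F# into stacked thirds gives B–D#–F#; the bottom of that stack, B, is the root.

B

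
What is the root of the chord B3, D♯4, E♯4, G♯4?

E#

Reordering B, D#, E#, G# into stacked thirds gives E#–G#–B–D#; the bottom of that stack, E#, is the root.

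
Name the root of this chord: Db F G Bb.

Db, F, G, Bb are the tones of a G half-diminished seventh chord (G–Bb–Db–F), making G the root.

G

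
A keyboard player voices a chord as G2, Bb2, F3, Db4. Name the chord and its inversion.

Reducing to letter names: G, Bb, F, Db. These stack in thirds as G–Bb–Db–F — a G half-diminished seventh chord.
G is the root of G half-diminished seventh; root in the bass means root position (figured bass 7).

G half-diminished seventh, root position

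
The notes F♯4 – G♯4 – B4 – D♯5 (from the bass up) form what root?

G#

The distinct letter names are F#, G#, B, D#. Arranged as a stack of thirds they read G#–B–D#–F#, so G# is the root (a G# minor seventh chord).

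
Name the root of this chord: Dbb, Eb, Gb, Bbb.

Reordering Dbb, Eb, Gb, Bbb into stacked thirds gives Eb–Gb–Bbb–Dbb; the bottom of that stack, Eb, is the root.

Eb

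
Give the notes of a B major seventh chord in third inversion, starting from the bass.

Spelling B major seventh: B–D#–F#–A#. In third inversion the seventh is bass, giving A#, B, D#, F# from the bottom.

A#, B, D#, F#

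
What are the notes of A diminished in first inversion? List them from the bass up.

A diminished is A–C–Eb. First inversion puts the third (C) in the bass, with the remaining tones above: C, Eb, A.

C, Eb, A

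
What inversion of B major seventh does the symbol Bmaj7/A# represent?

Bmaj7/A# means B major seventh with A# in the bass. A# is the seventh of B major seventh (B–D#–F#–A#), so this is third inversion.

third inversion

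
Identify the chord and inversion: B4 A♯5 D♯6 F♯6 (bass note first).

The pitch classes B, A#, D#, F# arrange in thirds as B–D#–F#–A#: a B major seventh chord.
With the root (B) in the bass, the chord is in root position (figured bass 7).

B major seventh, root position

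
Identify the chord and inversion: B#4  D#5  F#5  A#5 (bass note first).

The distinct note names are B#, D#, F#, A#. Stacked in thirds they read B#–D#–F#–A#, which is a half-diminished seventh chord on B#.
With the root (B#) in the bass, the chord is in root position (figured bass 7).

B# half-diminished seventh, root position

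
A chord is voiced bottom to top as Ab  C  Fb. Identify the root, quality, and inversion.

The pitch classes Ab, C, Fb arrange in thirds as Fb–Ab–C: an Fb augmented triad.
The lowest note is Ab, the third of the chord, so this is first inversion (figured bass 6).

Fb augmented, first inversion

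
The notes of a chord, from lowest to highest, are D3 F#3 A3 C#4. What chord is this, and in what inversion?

D major seventh, root position

The distinct note names are D, F#, A, C#. Stacked in thirds they read D–F#–A–C#, which is a major seventh chord on D.
The lowest note is D, the root of the chord, so this is root position (figured bass 7).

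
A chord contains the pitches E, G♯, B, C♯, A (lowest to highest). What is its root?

The distinct letter names are E, G#, B, C#, A. Arranged as a stack of thirds they read A–C#–E–G#–B, so A is the root (an A major ninth chord).

A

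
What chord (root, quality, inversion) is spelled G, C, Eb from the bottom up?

C minor, second inversion

The distinct note names are G, C, Eb. Stacked in thirds they read C–Eb–G, which is a minor triad on C.
The lowest note is G, the fifth of the chord, so this is second inversion (figured bass 6/4).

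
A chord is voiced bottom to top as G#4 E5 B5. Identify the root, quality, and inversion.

The distinct note names are G#, E, B. Stacked in thirds they read E–G#–B, which is a major triad on E.
The lowest note is G#, the third of the chord, so this is first inversion (figured bass 6).

E major, first inversion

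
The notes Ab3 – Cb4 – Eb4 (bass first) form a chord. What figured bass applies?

The notes Ab, Cb, Eb stack in thirds as Ab–Cb–Eb — an Ab minor triad. The bass Ab is the root, so this is root position: figured 5/3.

5/3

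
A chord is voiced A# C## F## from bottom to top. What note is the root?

F##

The distinct letter names are A#, C##, F##. Arranged as a stack of thirds they read F##–A#–C##, so F## is the root (an F## minor triad).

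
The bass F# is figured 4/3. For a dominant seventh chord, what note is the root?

The figures 4/3 mean the fifth of the chord is in the bass. If F# is the fifth of a dominant seventh chord, the root is B (chord tones B–D#–F#–A).

B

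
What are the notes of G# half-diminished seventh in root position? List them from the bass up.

Spelling G# half-diminished seventh: G#–B–D–F#. In root position the root is bass, giving G#, B, D, F# from the bottom.

G#, B, D, F#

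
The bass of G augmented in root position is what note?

G

In root position the root is lowest. For G augmented (G–B–D#) that is G.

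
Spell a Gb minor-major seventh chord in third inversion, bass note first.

F, Gb, Bbb, Db

Gb minor-major seventh is Gb–Bbb–Db–F. Third inversion puts the seventh (F) in the bass, with the remaining tones above: F, Gb, Bbb, Db.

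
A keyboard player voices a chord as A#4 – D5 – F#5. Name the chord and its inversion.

The distinct note names are A#, D, F#. Stacked in thirds they read D–F#–A#, which is an augmented triad on D.
With the fifth (A#) in the bass, the chord is in second inversion (figured bass 6/4).

D augmented, second inversion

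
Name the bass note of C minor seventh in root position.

C minor seventh is C–Eb–G–Bb. Root position places the root in the bass: C.

C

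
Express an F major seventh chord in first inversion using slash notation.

First inversion of F major seventh has the third (A) in the bass. As a slash chord: Fmaj7/A.

Fmaj7/A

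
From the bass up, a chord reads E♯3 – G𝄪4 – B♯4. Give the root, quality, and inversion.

The distinct note names are E#, G##, B#. Stacked in thirds they read E#–G##–B#, which is a major triad on E#.
E# is the root of E# major; root in the bass means root position (figured bass 5/3).

E# major, root position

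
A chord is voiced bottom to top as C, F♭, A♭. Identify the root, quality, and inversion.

Fb augmented, second inversion

Reducing to letter names: C, Fb, Ab. These stack in thirds as Fb–Ab–C — an Fb augmented triad.
The lowest note is C, the fifth of the chord, so this is second inversion (figured bass 6/4).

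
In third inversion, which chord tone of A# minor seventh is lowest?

A# minor seventh is A#–C#–E#–G#. Third inversion places the seventh in the bass: G#.

G#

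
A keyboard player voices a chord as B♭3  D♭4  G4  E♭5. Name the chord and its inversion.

The pitch classes Bb, Db, G, Eb arrange in thirds as Eb–G–Bb–Db: an Eb dominant seventh chord.
Bb is the fifth of Eb dominant seventh; fifth in the bass means second inversion (figured bass 4/3).

Eb dominant seventh, second inversion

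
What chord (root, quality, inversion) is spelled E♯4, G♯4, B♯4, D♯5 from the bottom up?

E# minor seventh, root position

The pitch classes E#, G#, B#, D# arrange in thirds as E#–G#–B#–D#: an E# minor seventh chord.
With the root (E#) in the bass, the chord is in root position (figured bass 7).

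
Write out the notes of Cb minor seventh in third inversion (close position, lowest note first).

Spelling Cb minor seventh: Cb–Ebb–Gb–Bbb. In third inversion the seventh is bass, giving Bbb, Cb, Ebb, Gb from the bottom.

Bbb, Cb, Ebb, Gb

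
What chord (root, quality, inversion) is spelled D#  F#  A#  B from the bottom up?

B major seventh, first inversion

The pitch classes D#, F#, A#, B arrange in thirds as B–D#–F#–A#: a B major seventh chord.
The lowest note is D#, the third of the chord, so this is first inversion (figured bass 6/5).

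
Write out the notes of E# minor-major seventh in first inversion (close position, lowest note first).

G#, B#, D##, E#

The chord tones are E#–G#–B#–D##. With the third (G#) lowest for first inversion: G#, B#, D##, E#.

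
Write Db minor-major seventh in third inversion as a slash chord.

Third inversion of Db minor-major seventh has the seventh (C) in the bass. As a slash chord: Dbm(maj7)/C.

Dbm(maj7)/C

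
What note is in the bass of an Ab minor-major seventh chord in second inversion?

In second inversion the fifth is lowest. For Ab minor-major seventh (Ab–Cb–Eb–G) that is Eb.

Eb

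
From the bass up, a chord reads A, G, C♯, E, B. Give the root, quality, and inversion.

A dominant ninth, root position

Reducing to letter names: A, G, C#, E, B. These stack in thirds as A–C#–E–G–B — an A dominant ninth chord.
A is the root of A dominant ninth; root in the bass means root position.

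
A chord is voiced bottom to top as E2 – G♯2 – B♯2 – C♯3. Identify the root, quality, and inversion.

The pitch classes E, G#, B#, C# arrange in thirds as C#–E–G#–B#: a C# minor-major seventh chord.
The lowest note is E, the third of the chord, so this is first inversion (figured bass 6/5).

C# minor-major seventh, first inversion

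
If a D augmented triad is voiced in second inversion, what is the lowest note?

In second inversion the fifth is lowest. For D augmented (D–F#–A#) that is A#.

A#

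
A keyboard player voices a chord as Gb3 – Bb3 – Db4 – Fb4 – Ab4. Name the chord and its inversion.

The pitch classes Gb, Bb, Db, Fb, Ab arrange in thirds as Gb–Bb–Db–Fb–Ab: a Gb dominant ninth chord.
Gb is the root of Gb dominant ninth; root in the bass means root position.

Gb dominant ninth, root position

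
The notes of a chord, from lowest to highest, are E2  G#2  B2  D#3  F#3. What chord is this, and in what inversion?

The distinct note names are E, G#, B, D#, F#. Stacked in thirds they read E–G#–B–D#–F#, which is a major ninth chord on E.
The lowest note is E, the root of the chord, so this is root position.

E major ninth, root position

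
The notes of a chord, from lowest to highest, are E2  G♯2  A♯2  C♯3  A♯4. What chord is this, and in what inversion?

A# half-diminished seventh, second inversion

The pitch classes E, G#, A#, C# arrange in thirds as A#–C#–E–G#: an A# half-diminished seventh chord.
E is the fifth of A# half-diminished seventh; fifth in the bass means second inversion (figured bass 4/3).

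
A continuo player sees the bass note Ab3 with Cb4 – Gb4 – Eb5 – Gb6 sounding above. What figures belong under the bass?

The notes Ab, Cb, Gb, Eb stack in thirds as Ab–Cb–Eb–Gb — an Ab minor seventh chord. The bass Ab is the root, so this is root position: figured 7.

7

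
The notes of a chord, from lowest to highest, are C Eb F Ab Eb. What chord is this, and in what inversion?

F minor seventh, second inversion

The distinct note names are C, Eb, F, Ab. Stacked in thirds they read F–Ab–C–Eb, which is a minor seventh chord on F.
The lowest note is C, the fifth of the chord, so this is second inversion (figured bass 4/3).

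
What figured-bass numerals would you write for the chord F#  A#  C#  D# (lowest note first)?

The notes F#, A#, C#, D# stack in thirds as D#–F#–A#–C# — a D# minor seventh chord. The bass F# is the third, so this is first inversion: figured 6/5.

6/5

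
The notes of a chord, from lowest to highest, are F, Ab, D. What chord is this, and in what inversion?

D diminished, first inversion

Reducing to letter names: F, Ab, D. These stack in thirds as D–F–Ab — a D diminished triad.
The lowest note is F, the third of the chord, so this is first inversion (figured bass 6).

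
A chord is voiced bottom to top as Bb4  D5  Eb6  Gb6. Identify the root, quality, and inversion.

The pitch classes Bb, D, Eb, Gb arrange in thirds as Eb–Gb–Bb–D: an Eb minor-major seventh chord.
The lowest note is Bb, the fifth of the chord, so this is second inversion (figured bass 4/3).

Eb minor-major seventh, second inversion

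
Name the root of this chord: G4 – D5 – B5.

G, D, B are the tones of a G major triad (G–B–D), making G the root.

G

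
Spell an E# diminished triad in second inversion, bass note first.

B, E#, G#

E# diminished is E#–G#–B. Second inversion puts the fifth (B) in the bass, with the remaining tones above: B, E#, G#.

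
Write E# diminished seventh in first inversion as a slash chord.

E#dim7/G#

First inversion of E# diminished seventh has the third (G#) in the bass. As a slash chord: E#dim7/G#.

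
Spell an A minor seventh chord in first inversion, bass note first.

C, E, G, A

A minor seventh is A–C–E–G. First inversion puts the third (C) in the bass, with the remaining tones above: C, E, G, A.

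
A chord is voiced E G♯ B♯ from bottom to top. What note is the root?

E, G#, B# are the tones of an E augmented triad (E–G#–B#), making E the root.

E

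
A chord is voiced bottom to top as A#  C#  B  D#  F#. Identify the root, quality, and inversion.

B major ninth, third inversion

The distinct note names are A#, C#, B, D#, F#. Stacked in thirds they read B–D#–F#–A#–C#, which is a major ninth chord on B.
With the seventh (A#) in the bass, the chord is in third inversion.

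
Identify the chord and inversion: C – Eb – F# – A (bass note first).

F# diminished seventh, second inversion

The pitch classes C, Eb, F#, A arrange in thirds as F#–A–C–Eb: an F# diminished seventh chord.
C is the fifth of F# diminished seventh; fifth in the bass means second inversion (figured bass 4/3).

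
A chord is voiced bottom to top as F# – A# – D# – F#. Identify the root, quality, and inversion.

Reducing to letter names: F#, A#, D#. These stack in thirds as D#–F#–A# — a D# minor triad.
The lowest note is F#, the third of the chord, so this is first inversion (figured bass 6).

D# minor, first inversion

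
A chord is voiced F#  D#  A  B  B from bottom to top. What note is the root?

B

The distinct letter names are F#, D#, A, B. Arranged as a stack of thirds they read B–D#–F#–A, so B is the root (a B dominant seventh chord).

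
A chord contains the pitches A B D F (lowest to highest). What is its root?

A, B, D, F are the tones of a B half-diminished seventh chord (B–D–F–A), making B the root.

B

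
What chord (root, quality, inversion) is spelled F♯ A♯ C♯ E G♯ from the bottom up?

The pitch classes F#, A#, C#, E, G# arrange in thirds as F#–A#–C#–E–G#: an F# dominant ninth chord.
F# is the root of F# dominant ninth; root in the bass means root position.

F# dominant ninth, root position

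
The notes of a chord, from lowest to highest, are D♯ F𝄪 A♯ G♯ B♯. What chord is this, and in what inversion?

The distinct note names are D#, F##, A#, G#, B#. Stacked in thirds they read G#–B#–D#–F##–A#, which is a major ninth chord on G#.
With the fifth (D#) in the bass, the chord is in second inversion.

G# major ninth, second inversion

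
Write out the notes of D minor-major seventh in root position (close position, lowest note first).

The chord tones are D–F–A–C#. With the root (D) lowest for root position: D, F, A, C#.

D, F, A, C#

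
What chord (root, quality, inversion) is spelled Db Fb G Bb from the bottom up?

The pitch classes Db, Fb, G, Bb arrange in thirds as G–Bb–Db–Fb: a G diminished seventh chord.
With the fifth (Db) in the bass, the chord is in second inversion (figured bass 4/3).

G diminished seventh, second inversion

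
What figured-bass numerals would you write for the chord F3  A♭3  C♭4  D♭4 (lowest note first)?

6/5

The notes F, Ab, Cb, Db stack in thirds as Db–F–Ab–Cb — a Db dominant seventh chord. The bass F is the third, so this is first inversion: figured 6/5.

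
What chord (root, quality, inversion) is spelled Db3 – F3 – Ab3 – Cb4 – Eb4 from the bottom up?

The distinct note names are Db, F, Ab, Cb, Eb. Stacked in thirds they read Db–F–Ab–Cb–Eb, which is a dominant ninth chord on Db.
The lowest note is Db, the root of the chord, so this is root position.

Db dominant ninth, root position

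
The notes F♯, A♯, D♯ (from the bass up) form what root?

The distinct letter names are F#, A#, D#. Arranged as a stack of thirds they read D#–F#–A#, so D# is the root (a D# minor triad).

D#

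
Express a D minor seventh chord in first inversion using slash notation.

First inversion of D minor seventh has the third (F) in the bass. As a slash chord: Dm7/F.

Dm7/F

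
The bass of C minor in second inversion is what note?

G

C minor is C–Eb–G. Second inversion places the fifth in the bass: G.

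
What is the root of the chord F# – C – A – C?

F#, C, A are the tones of an F# diminished triad (F#–A–C), making F# the root.

F#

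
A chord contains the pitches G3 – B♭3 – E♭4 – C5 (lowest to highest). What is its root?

The distinct letter names are G, Bb, Eb, C. Arranged as a stack of thirds they read C–Eb–G–Bb, so C is the root (a C minor seventh chord).

C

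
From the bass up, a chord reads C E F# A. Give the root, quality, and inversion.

The pitch classes C, E, F#, A arrange in thirds as F#–A–C–E: an F# half-diminished seventh chord.
C is the fifth of F# half-diminished seventh; fifth in the bass means second inversion (figured bass 4/3).

F# half-diminished seventh, second inversion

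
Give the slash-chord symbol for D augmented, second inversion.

Daug/A#

Second inversion of D augmented has the fifth (A#) in the bass. As a slash chord: Daug/A#.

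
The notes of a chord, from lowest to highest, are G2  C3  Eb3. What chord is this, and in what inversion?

C minor, second inversion

The distinct note names are G, C, Eb. Stacked in thirds they read C–Eb–G, which is a minor triad on C.
The lowest note is G, the fifth of the chord, so this is second inversion (figured bass 6/4).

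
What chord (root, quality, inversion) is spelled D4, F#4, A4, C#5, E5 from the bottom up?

The distinct note names are D, F#, A, C#, E. Stacked in thirds they read D–F#–A–C#–E, which is a major ninth chord on D.
D is the root of D major ninth; root in the bass means root position.

D major ninth, root position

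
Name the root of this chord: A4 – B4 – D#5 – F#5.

The distinct letter names are A, B, D#, F#. Arranged as a stack of thirds they read B–D#–F#–A, so B is the root (a B dominant seventh chord).

B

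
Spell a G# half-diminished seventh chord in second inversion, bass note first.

Spelling G# half-diminished seventh: G#–B–D–F#. In second inversion the fifth is bass, giving D, F#, G#, B from the bottom.

D, F#, G#, B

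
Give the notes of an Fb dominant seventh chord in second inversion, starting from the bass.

The chord tones are Fb–Ab–Cb–Ebb. With the fifth (Cb) lowest for second inversion: Cb, Ebb, Fb, Ab.

Cb, Ebb, Fb, Ab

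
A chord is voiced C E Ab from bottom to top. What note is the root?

Ab

Reordering C, E, Ab into stacked thirds gives Ab–C–E; the bottom of that stack, Ab, is the root.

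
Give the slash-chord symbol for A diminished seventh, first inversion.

Adim7/C

First inversion of A diminished seventh has the third (C) in the bass. As a slash chord: Adim7/C.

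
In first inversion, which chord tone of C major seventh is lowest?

E

In first inversion the third is lowest. For C major seventh (C–E–G–B) that is E.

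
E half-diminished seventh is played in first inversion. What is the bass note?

The third of E half-diminished seventh (E–G–Bb–D) is G; that is the bass in first inversion.

G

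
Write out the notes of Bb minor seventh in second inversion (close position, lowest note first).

The chord tones are Bb–Db–F–Ab. With the fifth (F) lowest for second inversion: F, Ab, Bb, Db.

F, Ab, Bb, Db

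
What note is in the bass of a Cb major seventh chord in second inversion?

In second inversion the fifth is lowest. For Cb major seventh (Cb–Eb–Gb–Bb) that is Gb.

Gb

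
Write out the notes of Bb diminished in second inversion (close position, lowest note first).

The chord tones are Bb–Db–Fb. With the fifth (Fb) lowest for second inversion: Fb, Bb, Db.

Fb, Bb, Db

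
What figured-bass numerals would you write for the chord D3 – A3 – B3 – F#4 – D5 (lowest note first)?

The notes D, A, B, F# stack in thirds as B–D–F#–A — a B minor seventh chord. The bass D is the third, so this is first inversion: figured 6/5.

6/5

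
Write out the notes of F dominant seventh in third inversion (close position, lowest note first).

Eb, F, A, C

F dominant seventh is F–A–C–Eb. Third inversion puts the seventh (Eb) in the bass, with the remaining tones above: Eb, F, A, C.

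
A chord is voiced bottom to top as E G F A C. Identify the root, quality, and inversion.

The pitch classes E, G, F, A, C arrange in thirds as F–A–C–E–G: an F major ninth chord.
E is the seventh of F major ninth; seventh in the bass means third inversion.

F major ninth, third inversion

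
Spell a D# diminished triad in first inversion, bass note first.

F#, A, D#

D# diminished is D#–F#–A. First inversion puts the third (F#) in the bass, with the remaining tones above: F#, A, D#.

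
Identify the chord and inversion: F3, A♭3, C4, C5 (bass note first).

F minor, root position

The pitch classes F, Ab, C arrange in thirds as F–Ab–C: an F minor triad.
F is the root of F minor; root in the bass means root position (figured bass 5/3).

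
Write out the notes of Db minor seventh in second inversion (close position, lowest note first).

Ab, Cb, Db, Fb

Spelling Db minor seventh: Db–Fb–Ab–Cb. In second inversion the fifth is bass, giving Ab, Cb, Db, Fb from the bottom.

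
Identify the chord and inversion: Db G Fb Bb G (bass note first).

G diminished seventh, second inversion

The distinct note names are Db, G, Fb, Bb. Stacked in thirds they read G–Bb–Db–Fb, which is a diminished seventh chord on G.
With the fifth (Db) in the bass, the chord is in second inversion (figured bass 4/3).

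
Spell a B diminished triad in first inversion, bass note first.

D, F, B

Spelling B diminished: B–D–F. In first inversion the third is bass, giving D, F, B from the bottom.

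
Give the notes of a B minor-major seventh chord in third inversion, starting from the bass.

Spelling B minor-major seventh: B–D–F#–A#. In third inversion the seventh is bass, giving A#, B, D, F# from the bottom.

A#, B, D, F#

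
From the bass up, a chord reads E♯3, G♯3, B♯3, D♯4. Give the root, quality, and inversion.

The pitch classes E#, G#, B#, D# arrange in thirds as E#–G#–B#–D#: an E# minor seventh chord.
The lowest note is E#, the root of the chord, so this is root position (figured bass 7).

E# minor seventh, root position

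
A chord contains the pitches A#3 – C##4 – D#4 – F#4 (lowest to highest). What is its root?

A#, C##, D#, F# are the tones of a D# minor-major seventh chord (D#–F#–A#–C##), making D# the root.

D#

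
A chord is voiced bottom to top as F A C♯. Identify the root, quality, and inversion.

F augmented, root position

The pitch classes F, A, C# arrange in thirds as F–A–C#: an F augmented triad.
F is the root of F augmented; root in the bass means root position (figured bass 5/3).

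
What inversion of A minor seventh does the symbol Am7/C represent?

first inversion

Am7/C means A minor seventh with C in the bass. C is the third of A minor seventh (A–C–E–G), so this is first inversion.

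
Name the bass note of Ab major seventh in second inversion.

Eb

The fifth of Ab major seventh (Ab–C–Eb–G) is Eb; that is the bass in second inversion.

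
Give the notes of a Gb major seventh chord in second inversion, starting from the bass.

Spelling Gb major seventh: Gb–Bb–Db–F. In second inversion the fifth is bass, giving Db, F, Gb, Bb from the bottom.

Db, F, Gb, Bb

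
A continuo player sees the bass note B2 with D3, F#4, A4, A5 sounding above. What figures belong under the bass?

The notes B, D, F#, A stack in thirds as B–D–F#–A — a B minor seventh chord. The bass B is the root, so this is root position: figured 7.

7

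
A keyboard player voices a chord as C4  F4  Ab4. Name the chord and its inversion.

F minor, second inversion

The pitch classes C, F, Ab arrange in thirds as F–Ab–C: an F minor triad.
With the fifth (C) in the bass, the chord is in second inversion (figured bass 6/4).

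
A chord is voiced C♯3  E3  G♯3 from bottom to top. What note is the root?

C#

Reordering C#, E, G# into stacked thirds gives C#–E–G#; the bottom of that stack, C#, is the root.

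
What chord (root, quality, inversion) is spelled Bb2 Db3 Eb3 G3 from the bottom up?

The pitch classes Bb, Db, Eb, G arrange in thirds as Eb–G–Bb–Db: an Eb dominant seventh chord.
Bb is the fifth of Eb dominant seventh; fifth in the bass means second inversion (figured bass 4/3).

Eb dominant seventh, second inversion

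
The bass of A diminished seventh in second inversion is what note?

Eb

In second inversion the fifth is lowest. For A diminished seventh (A–C–Eb–Gb) that is Eb.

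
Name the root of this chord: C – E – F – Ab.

Reordering C, E, F, Ab into stacked thirds gives F–Ab–C–E; the bottom of that stack, F, is the root.

F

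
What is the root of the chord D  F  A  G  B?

Reordering D, F, A, G, B into stacked thirds gives G–B–D–F–A; the bottom of that stack, G, is the root.

G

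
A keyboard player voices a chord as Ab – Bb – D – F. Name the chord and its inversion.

Bb dominant seventh, third inversion

Reducing to letter names: Ab, Bb, D, F. These stack in thirds as Bb–D–F–Ab — a Bb dominant seventh chord.
Ab is the seventh of Bb dominant seventh; seventh in the bass means third inversion (figured bass 4/2).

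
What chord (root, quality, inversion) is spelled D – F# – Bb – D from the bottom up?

The distinct note names are D, F#, Bb. Stacked in thirds they read Bb–D–F#, which is an augmented triad on Bb.
The lowest note is D, the third of the chord, so this is first inversion (figured bass 6).

Bb augmented, first inversion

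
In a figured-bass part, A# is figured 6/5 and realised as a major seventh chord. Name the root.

F#

The figures 6/5 mean the third of the chord is in the bass. If A# is the third of a major seventh chord, the root is F# (chord tones F#–A#–C#–E#).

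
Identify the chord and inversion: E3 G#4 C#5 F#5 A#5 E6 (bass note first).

The pitch classes E, G#, C#, F#, A# arrange in thirds as F#–A#–C#–E–G#: an F# dominant ninth chord.
E is the seventh of F# dominant ninth; seventh in the bass means third inversion.

F# dominant ninth, third inversion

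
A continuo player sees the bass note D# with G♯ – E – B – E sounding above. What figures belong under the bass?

The notes D#, G#, E, B stack in thirds as E–G#–B–D# — an E major seventh chord. The bass D# is the seventh, so this is third inversion: figured 4/2.

4/2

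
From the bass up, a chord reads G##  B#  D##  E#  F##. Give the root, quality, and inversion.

Reducing to letter names: G##, B#, D##, E#, F##. These stack in thirds as E#–G##–B#–D##–F## — an E# major ninth chord.
The lowest note is G##, the third of the chord, so this is first inversion.

E# major ninth, first inversion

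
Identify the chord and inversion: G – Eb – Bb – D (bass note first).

Eb major seventh, first inversion

Reducing to letter names: G, Eb, Bb, D. These stack in thirds as Eb–G–Bb–D — an Eb major seventh chord.
With the third (G) in the bass, the chord is in first inversion (figured bass 6/5).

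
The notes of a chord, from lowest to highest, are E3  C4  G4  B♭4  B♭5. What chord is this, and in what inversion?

The pitch classes E, C, G, Bb arrange in thirds as C–E–G–Bb: a C dominant seventh chord.
The lowest note is E, the third of the chord, so this is first inversion (figured bass 6/5).

C dominant seventh, first inversion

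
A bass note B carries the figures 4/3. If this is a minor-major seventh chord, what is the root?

The figures 4/3 mean the fifth of the chord is in the bass. If B is the fifth of a minor-major seventh chord, the root is E (chord tones E–G–B–D#).

E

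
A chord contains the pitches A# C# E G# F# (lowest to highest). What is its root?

F#

Reordering A#, C#, E, G#, F# into stacked thirds gives F#–A#–C#–E–G#; the bottom of that stack, F#, is the root.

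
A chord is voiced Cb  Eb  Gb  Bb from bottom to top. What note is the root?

Cb

The distinct letter names are Cb, Eb, Gb, Bb. Arranged as a stack of thirds they read Cb–Eb–Gb–Bb, so Cb is the root (a Cb major seventh chord).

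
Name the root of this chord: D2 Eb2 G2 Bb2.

The distinct letter names are D, Eb, G, Bb. Arranged as a stack of thirds they read Eb–G–Bb–D, so Eb is the root (an Eb major seventh chord).

Eb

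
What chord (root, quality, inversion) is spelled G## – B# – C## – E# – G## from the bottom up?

Reducing to letter names: G##, B#, C##, E#. These stack in thirds as C##–E#–G##–B# — a C## minor seventh chord.
With the fifth (G##) in the bass, the chord is in second inversion (figured bass 4/3).

C## minor seventh, second inversion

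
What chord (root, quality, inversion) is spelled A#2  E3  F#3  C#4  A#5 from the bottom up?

F# dominant seventh, first inversion

The distinct note names are A#, E, F#, C#. Stacked in thirds they read F#–A#–C#–E, which is a dominant seventh chord on F#.
With the third (A#) in the bass, the chord is in first inversion (figured bass 6/5).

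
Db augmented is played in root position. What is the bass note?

Db augmented is Db–F–A. Root position places the root in the bass: Db.

Db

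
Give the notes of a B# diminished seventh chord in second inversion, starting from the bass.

F#, A, B#, D#

B# diminished seventh is B#–D#–F#–A. Second inversion puts the fifth (F#) in the bass, with the remaining tones above: F#, A, B#, D#.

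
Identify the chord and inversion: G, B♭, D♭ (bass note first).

The pitch classes G, Bb, Db arrange in thirds as G–Bb–Db: a G diminished triad.
The lowest note is G, the root of the chord, so this is root position (figured bass 5/3).

G diminished, root position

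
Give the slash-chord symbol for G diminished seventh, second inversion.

Gdim7/Db

Second inversion of G diminished seventh has the fifth (Db) in the bass. As a slash chord: Gdim7/Db.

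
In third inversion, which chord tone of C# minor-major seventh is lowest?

In third inversion the seventh is lowest. For C# minor-major seventh (C#–E–G#–B#) that is B#.

B#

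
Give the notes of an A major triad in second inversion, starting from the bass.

A major is A–C#–E. Second inversion puts the fifth (E) in the bass, with the remaining tones above: E, A, C#.

E, A, C#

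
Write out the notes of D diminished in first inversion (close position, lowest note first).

The chord tones are D–F–Ab. With the third (F) lowest for first inversion: F, Ab, D.

F, Ab, D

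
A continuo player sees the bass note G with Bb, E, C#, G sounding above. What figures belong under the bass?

4/3

The notes G, Bb, E, C# stack in thirds as C#–E–G–Bb — a C# diminished seventh chord. The bass G is the fifth, so this is second inversion: figured 4/3.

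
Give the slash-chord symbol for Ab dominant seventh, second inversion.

Ab7/Eb

Second inversion of Ab dominant seventh has the fifth (Eb) in the bass. As a slash chord: Ab7/Eb.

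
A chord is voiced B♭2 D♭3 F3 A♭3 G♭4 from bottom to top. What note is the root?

Gb

Bb, Db, F, Ab, Gb are the tones of a Gb major ninth chord (Gb–Bb–Db–F–Ab), making Gb the root.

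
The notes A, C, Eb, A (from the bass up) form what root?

A, C, Eb are the tones of an A diminished triad (A–C–Eb), making A the root.

A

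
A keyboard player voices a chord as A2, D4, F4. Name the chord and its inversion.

The pitch classes A, D, F arrange in thirds as D–F–A: a D minor triad.
With the fifth (A) in the bass, the chord is in second inversion (figured bass 6/4).

D minor, second inversion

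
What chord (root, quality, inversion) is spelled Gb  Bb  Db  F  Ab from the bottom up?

Gb major ninth, root position

The pitch classes Gb, Bb, Db, F, Ab arrange in thirds as Gb–Bb–Db–F–Ab: a Gb major ninth chord.
With the root (Gb) in the bass, the chord is in root position.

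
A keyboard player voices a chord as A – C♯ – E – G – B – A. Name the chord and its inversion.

A dominant ninth, root position

Reducing to letter names: A, C#, E, G, B. These stack in thirds as A–C#–E–G–B — an A dominant ninth chord.
A is the root of A dominant ninth; root in the bass means root position.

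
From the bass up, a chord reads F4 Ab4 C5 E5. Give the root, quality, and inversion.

The pitch classes F, Ab, C, E arrange in thirds as F–Ab–C–E: an F minor-major seventh chord.
F is the root of F minor-major seventh; root in the bass means root position (figured bass 7).

F minor-major seventh, root position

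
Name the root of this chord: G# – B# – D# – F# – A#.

The distinct letter names are G#, B#, D#, F#, A#. Arranged as a stack of thirds they read G#–B#–D#–F#–A#, so G# is the root (a G# dominant ninth chord).

G#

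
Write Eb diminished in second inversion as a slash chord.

Ebdim/Bbb

Second inversion of Eb diminished has the fifth (Bbb) in the bass. As a slash chord: Ebdim/Bbb.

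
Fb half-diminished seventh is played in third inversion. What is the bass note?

Ebb

In third inversion the seventh is lowest. For Fb half-diminished seventh (Fb–Abb–Cbb–Ebb) that is Ebb.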